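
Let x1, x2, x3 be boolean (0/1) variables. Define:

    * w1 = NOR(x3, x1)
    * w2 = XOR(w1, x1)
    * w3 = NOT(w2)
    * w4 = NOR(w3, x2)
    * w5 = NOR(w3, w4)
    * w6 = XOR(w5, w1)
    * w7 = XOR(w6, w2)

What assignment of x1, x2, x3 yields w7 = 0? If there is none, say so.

w7 = XOR(w6, w2) must be 0, so w6 and w2 are equal.
Check with x1=1, x2=1, x3=0:
w1 = NOR(x3, x1) = NOR(0, 1) = 0
w2 = XOR(w1, x1) = XOR(0, 1) = 1
w3 = NOT(w2) = NOT 1 = 0
w4 = NOR(w3, x2) = NOR(0, 1) = 0
w5 = NOR(w3, w4) = NOR(0, 0) = 1
w6 = XOR(w5, w1) = XOR(1, 0) = 1
w7 = XOR(w6, w2) = XOR(1, 1) = 0
So w7 = 0 as required.

x1=1, x2=1, x3=0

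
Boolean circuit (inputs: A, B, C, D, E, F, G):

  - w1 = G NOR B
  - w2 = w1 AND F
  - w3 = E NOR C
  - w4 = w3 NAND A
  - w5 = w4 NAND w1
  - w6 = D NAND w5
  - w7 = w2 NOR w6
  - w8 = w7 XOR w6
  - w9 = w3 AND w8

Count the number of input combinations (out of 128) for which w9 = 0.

97

w9 = w3 AND w8 must be 0, so at least one of w3, w8 is 0.
Enumerating the 128 input combinations, 97 give w9 = 0 and 31 give w9 = 1.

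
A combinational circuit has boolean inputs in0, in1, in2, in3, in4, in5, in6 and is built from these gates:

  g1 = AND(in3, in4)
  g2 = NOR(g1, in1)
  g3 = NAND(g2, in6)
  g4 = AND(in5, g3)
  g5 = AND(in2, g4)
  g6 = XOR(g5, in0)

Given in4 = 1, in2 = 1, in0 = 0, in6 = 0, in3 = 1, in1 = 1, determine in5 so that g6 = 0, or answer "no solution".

Check with in4 = 1, in2 = 1, in0 = 0, in6 = 0, in3 = 1, in1 = 1 and in5=0:
g1 = AND(in3, in4) = AND(1, 1) = 1
g2 = NOR(g1, in1) = NOR(1, 1) = 0
g3 = NAND(g2, in6) = NAND(0, 0) = 1
g4 = AND(in5, g3) = AND(0, 1) = 0
g5 = AND(in2, g4) = AND(1, 0) = 0
g6 = XOR(g5, in0) = XOR(0, 0) = 0
So g6 = 0.

in5=0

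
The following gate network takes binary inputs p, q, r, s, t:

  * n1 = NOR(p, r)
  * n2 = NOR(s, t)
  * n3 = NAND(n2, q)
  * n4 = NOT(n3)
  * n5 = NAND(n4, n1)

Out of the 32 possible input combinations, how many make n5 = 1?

31

n5 = NAND(n4, n1) must be 1, so at least one of n4, n1 is 0.
Enumerating the 32 input combinations, 31 give n5 = 1 and 1 give n5 = 0.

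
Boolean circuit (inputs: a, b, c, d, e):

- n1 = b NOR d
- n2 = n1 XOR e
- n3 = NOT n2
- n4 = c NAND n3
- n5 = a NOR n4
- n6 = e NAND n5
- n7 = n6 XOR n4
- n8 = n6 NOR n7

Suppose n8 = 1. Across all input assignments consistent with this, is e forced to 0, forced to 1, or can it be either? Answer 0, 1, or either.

n8 = n6 NOR n7 must be 1, so both n6 = 0 and n7 = 0.
n6 = e NAND n5 must be 0, so both e = 1 and n5 = 1.
Every assignment with n8 = 1 has e = 1; there are 1 such assignment(s).
  a=0, b=0, c=1, d=0, e=1

1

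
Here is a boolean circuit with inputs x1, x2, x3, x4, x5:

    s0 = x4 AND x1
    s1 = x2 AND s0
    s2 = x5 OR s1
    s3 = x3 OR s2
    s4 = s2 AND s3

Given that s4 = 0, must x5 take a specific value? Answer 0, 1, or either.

s4 = s2 AND s3 must be 0, so at least one of s2, s3 is 0.
Every assignment with s4 = 0 has x5 = 0; there are 14 such assignment(s).

0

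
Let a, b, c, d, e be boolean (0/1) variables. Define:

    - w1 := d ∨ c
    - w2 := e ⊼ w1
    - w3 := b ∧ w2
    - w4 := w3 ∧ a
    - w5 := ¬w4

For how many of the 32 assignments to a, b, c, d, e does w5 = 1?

w5 = ¬w4 must be 1, so w4 = 0.
w4 = w3 ∧ a must be 0, so at least one of w3, a is 0.
Enumerating the 32 input combinations, 27 give w5 = 1 and 5 give w5 = 0.

27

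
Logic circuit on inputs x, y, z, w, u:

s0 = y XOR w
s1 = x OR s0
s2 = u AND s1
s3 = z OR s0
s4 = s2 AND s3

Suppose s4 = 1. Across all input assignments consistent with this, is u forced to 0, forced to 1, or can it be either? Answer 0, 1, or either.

1

s4 = s2 AND s3 must be 1, so both s2 = 1 and s3 = 1.
Every assignment with s4 = 1 has u = 1; there are 10 such assignment(s).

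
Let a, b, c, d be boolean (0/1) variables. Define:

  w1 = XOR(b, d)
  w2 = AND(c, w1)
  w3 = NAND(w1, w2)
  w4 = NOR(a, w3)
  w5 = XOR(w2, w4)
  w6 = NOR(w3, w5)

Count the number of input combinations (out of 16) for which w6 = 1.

2

w6 = NOR(w3, w5) must be 1, so both w3 = 0 and w5 = 0.
w3 = NAND(w1, w2) must be 0, so both w1 = 1 and w2 = 1.
Satisfying assignments:
  a=0, b=0, c=1, d=1
  a=0, b=1, c=1, d=0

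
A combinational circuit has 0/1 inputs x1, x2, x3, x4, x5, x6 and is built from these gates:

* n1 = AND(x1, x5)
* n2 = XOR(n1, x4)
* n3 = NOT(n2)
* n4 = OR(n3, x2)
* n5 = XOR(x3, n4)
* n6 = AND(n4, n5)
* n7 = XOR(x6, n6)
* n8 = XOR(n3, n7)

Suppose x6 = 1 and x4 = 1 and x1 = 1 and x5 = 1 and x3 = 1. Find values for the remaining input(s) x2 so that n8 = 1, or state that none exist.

With x6 = 1 and x4 = 1 and x1 = 1 and x5 = 1 and x3 = 1 fixed, none of the 2 settings of x2 give n8 = 1.
For example, with x2=1:
n1 = AND(x1, x5) = AND(1, 1) = 1
n2 = XOR(n1, x4) = XOR(1, 1) = 0
n3 = NOT(n2) = NOT 0 = 1
n4 = OR(n3, x2) = OR(1, 1) = 1
n5 = XOR(x3, n4) = XOR(1, 1) = 0
n6 = AND(n4, n5) = AND(1, 0) = 0
n7 = XOR(x6, n6) = XOR(1, 0) = 1
n8 = XOR(n3, n7) = XOR(1, 1) = 0
giving n8 = 0 ≠ 1.

no solution exists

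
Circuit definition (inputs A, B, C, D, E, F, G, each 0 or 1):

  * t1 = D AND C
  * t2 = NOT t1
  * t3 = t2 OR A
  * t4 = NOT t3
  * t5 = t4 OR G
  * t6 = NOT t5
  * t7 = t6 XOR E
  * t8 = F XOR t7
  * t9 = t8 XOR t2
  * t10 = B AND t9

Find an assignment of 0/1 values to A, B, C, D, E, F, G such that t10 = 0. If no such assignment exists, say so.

t10 = B AND t9 must be 0, so at least one of B, t9 is 0.
Check with A=1, B=0, C=0, D=0, E=0, F=1, G=0:
t1 = D AND C = 0 AND 0 = 0
t2 = NOT t1 = NOT 0 = 1
t3 = t2 OR A = 1 OR 1 = 1
t4 = NOT t3 = NOT 1 = 0
t5 = t4 OR G = 0 OR 0 = 0
t6 = NOT t5 = NOT 0 = 1
t7 = t6 XOR E = 1 XOR 0 = 1
t8 = F XOR t7 = 1 XOR 1 = 0
t9 = t8 XOR t2 = 0 XOR 1 = 1
t10 = B AND t9 = 0 AND 1 = 0
So t10 = 0 as required.

A=1, B=0, C=0, D=0, E=0, F=1, G=0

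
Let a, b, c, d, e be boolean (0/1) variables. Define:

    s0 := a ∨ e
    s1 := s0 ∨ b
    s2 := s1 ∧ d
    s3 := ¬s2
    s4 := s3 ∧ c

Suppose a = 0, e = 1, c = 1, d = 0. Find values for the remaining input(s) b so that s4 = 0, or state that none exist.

With a = 0, e = 1, c = 1, d = 0 fixed, none of the 2 settings of b give s4 = 0.
For example, with b=0:
s0 = a ∨ e = 0 ∨ 1 = 1
s1 = s0 ∨ b = 1 ∨ 0 = 1
s2 = s1 ∧ d = 1 ∧ 0 = 0
s3 = ¬s2 = ¬0 = 1
s4 = s3 ∧ c = 1 ∧ 1 = 1
giving s4 = 1 ≠ 0.

no solution exists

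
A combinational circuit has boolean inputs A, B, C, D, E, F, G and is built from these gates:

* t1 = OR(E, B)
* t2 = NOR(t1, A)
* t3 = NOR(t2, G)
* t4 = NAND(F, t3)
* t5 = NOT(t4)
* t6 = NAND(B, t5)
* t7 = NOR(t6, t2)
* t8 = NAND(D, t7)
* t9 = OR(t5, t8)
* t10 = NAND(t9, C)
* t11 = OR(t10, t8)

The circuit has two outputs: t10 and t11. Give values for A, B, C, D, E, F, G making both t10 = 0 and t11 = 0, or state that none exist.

A=1 B=1 C=1 D=1 E=1 F=1 G=0

Check with A=1 B=1 C=1 D=1 E=1 F=1 G=0:
t1 = OR(E, B) = OR(1, 1) = 1
t2 = NOR(t1, A) = NOR(1, 1) = 0
t3 = NOR(t2, G) = NOR(0, 0) = 1
t4 = NAND(F, t3) = NAND(1, 1) = 0
t5 = NOT(t4) = NOT 0 = 1
t6 = NAND(B, t5) = NAND(1, 1) = 0
t7 = NOR(t6, t2) = NOR(0, 0) = 1
t8 = NAND(D, t7) = NAND(1, 1) = 0
t9 = OR(t5, t8) = OR(1, 0) = 1
t10 = NAND(t9, C) = NAND(1, 1) = 0
t11 = OR(t10, t8) = OR(0, 0) = 0
So t10 = 0 and t11 = 0.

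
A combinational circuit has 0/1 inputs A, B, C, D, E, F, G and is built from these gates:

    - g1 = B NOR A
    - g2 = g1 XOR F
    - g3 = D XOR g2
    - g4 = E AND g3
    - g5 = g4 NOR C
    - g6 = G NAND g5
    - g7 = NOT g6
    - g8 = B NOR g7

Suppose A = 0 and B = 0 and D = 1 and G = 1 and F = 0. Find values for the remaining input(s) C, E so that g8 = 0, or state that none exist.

g8 = B NOR g7 must be 0, so at least one of B, g7 is 1.
Check with A = 0 and B = 0 and D = 1 and G = 1 and F = 0 and C=0, E=0:
g1 = B NOR A = 0 NOR 0 = 1
g2 = g1 XOR F = 1 XOR 0 = 1
g3 = D XOR g2 = 1 XOR 1 = 0
g4 = E AND g3 = 0 AND 0 = 0
g5 = g4 NOR C = 0 NOR 0 = 1
g6 = G NAND g5 = 1 NAND 1 = 0
g7 = NOT g6 = NOT 0 = 1
g8 = B NOR g7 = 0 NOR 1 = 0
So g8 = 0.

C=0 E=0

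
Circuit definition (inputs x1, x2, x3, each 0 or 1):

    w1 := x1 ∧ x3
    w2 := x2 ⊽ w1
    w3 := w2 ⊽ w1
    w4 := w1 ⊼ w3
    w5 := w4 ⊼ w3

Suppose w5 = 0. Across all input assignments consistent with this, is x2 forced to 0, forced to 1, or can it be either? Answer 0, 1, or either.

1

w5 = w4 ⊼ w3 must be 0, so both w4 = 1 and w3 = 1.
Every assignment with w5 = 0 has x2 = 1; there are 3 such assignment(s).
  x1=0, x2=1, x3=0
  x1=0, x2=1, x3=1
  x1=1, x2=1, x3=0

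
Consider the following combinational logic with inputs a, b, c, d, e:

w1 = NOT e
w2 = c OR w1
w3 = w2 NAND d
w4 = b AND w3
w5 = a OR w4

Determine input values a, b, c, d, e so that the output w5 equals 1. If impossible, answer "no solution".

Check with a=0, b=1, c=0, d=0, e=0:
w1 = NOT e = NOT 0 = 1
w2 = c OR w1 = 0 OR 1 = 1
w3 = w2 NAND d = 1 NAND 0 = 1
w4 = b AND w3 = 1 AND 1 = 1
w5 = a OR w4 = 0 OR 1 = 1
So w5 = 1 as required.

a=0, b=1, c=0, d=0, e=0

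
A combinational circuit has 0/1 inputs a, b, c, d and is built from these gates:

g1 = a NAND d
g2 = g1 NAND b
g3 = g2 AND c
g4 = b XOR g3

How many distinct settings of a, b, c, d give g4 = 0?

g4 = b XOR g3 must be 0, so b and g3 are equal.
Enumerating the 16 input combinations, 5 give g4 = 0 and 11 give g4 = 1.

5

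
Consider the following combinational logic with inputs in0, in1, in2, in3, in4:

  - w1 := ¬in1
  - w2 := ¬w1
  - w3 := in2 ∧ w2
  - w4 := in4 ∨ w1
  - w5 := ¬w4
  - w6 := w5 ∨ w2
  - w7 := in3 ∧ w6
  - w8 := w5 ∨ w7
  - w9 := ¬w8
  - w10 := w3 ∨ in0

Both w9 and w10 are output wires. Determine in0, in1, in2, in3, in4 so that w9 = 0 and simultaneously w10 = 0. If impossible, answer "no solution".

in0=0 in1=1 in2=0 in3=1 in4=1

Check with in0=0 in1=1 in2=0 in3=1 in4=1:
w1 = ¬in1 = ¬1 = 0
w2 = ¬w1 = ¬0 = 1
w3 = in2 ∧ w2 = 0 ∧ 1 = 0
w4 = in4 ∨ w1 = 1 ∨ 0 = 1
w5 = ¬w4 = ¬1 = 0
w6 = w5 ∨ w2 = 0 ∨ 1 = 1
w7 = in3 ∧ w6 = 1 ∧ 1 = 1
w8 = w5 ∨ w7 = 0 ∨ 1 = 1
w9 = ¬w8 = ¬1 = 0
w10 = w3 ∨ in0 = 0 ∨ 0 = 0
So w9 = 0 and w10 = 0.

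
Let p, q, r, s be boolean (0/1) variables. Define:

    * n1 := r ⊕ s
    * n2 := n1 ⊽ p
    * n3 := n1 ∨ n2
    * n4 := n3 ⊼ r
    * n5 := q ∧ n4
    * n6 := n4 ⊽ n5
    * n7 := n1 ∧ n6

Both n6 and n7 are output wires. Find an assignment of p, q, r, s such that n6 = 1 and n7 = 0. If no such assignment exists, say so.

Check with p=0 q=0 r=1 s=1:
n1 = r ⊕ s = 1 ⊕ 1 = 0
n2 = n1 ⊽ p = 0 ⊽ 0 = 1
n3 = n1 ∨ n2 = 0 ∨ 1 = 1
n4 = n3 ⊼ r = 1 ⊼ 1 = 0
n5 = q ∧ n4 = 0 ∧ 0 = 0
n6 = n4 ⊽ n5 = 0 ⊽ 0 = 1
n7 = n1 ∧ n6 = 0 ∧ 1 = 0
So n6 = 1 and n7 = 0.

p=0 q=0 r=1 s=1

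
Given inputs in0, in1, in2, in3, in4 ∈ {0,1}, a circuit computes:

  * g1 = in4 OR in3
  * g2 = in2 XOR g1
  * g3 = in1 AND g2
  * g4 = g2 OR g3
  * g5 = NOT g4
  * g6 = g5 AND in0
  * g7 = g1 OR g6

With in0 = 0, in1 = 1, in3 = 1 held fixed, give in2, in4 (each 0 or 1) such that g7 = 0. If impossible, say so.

With in0 = 0, in1 = 1, in3 = 1 fixed, none of the 4 settings of in2, in4 give g7 = 0.
For example, with in2=0, in4=1:
g1 = in4 OR in3 = 1 OR 1 = 1
g2 = in2 XOR g1 = 0 XOR 1 = 1
g3 = in1 AND g2 = 1 AND 1 = 1
g4 = g2 OR g3 = 1 OR 1 = 1
g5 = NOT g4 = NOT 1 = 0
g6 = g5 AND in0 = 0 AND 0 = 0
g7 = g1 OR g6 = 1 OR 0 = 1
giving g7 = 1 ≠ 0.

no solution exists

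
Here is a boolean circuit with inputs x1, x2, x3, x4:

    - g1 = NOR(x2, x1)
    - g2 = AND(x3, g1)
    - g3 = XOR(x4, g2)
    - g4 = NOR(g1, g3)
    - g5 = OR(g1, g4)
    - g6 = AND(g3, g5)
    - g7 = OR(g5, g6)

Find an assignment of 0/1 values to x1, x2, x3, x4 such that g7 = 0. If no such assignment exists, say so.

x1=0 x2=1 x3=1 x4=1

g7 = OR(g5, g6) must be 0, so both g5 = 0 and g6 = 0.
g5 = OR(g1, g4) must be 0, so both g1 = 0 and g4 = 0.
Check with x1=0 x2=1 x3=1 x4=1:
g1 = NOR(x2, x1) = NOR(1, 0) = 0
g2 = AND(x3, g1) = AND(1, 0) = 0
g3 = XOR(x4, g2) = XOR(1, 0) = 1
g4 = NOR(g1, g3) = NOR(0, 1) = 0
g5 = OR(g1, g4) = OR(0, 0) = 0
g6 = AND(g3, g5) = AND(1, 0) = 0
g7 = OR(g5, g6) = OR(0, 0) = 0
So g7 = 0 as required.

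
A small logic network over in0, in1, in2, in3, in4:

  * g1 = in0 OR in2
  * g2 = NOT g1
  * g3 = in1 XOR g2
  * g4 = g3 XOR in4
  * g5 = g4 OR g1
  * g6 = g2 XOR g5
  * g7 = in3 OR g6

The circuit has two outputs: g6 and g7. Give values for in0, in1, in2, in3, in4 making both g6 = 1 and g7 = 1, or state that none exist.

Check with in0=0 in1=1 in2=1 in3=0 in4=1:
g1 = in0 OR in2 = 0 OR 1 = 1
g2 = NOT g1 = NOT 1 = 0
g3 = in1 XOR g2 = 1 XOR 0 = 1
g4 = g3 XOR in4 = 1 XOR 1 = 0
g5 = g4 OR g1 = 0 OR 1 = 1
g6 = g2 XOR g5 = 0 XOR 1 = 1
g7 = in3 OR g6 = 0 OR 1 = 1
So g6 = 1 and g7 = 1.

in0=0 in1=1 in2=1 in3=0 in4=1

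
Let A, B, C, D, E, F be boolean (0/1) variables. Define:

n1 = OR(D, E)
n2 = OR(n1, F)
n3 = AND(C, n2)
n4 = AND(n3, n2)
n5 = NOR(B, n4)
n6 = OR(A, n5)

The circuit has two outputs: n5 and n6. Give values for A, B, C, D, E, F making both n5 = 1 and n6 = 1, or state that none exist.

A=1, B=0, C=1, D=0, E=0, F=0

Check with A=1, B=0, C=1, D=0, E=0, F=0:
n1 = OR(D, E) = OR(0, 0) = 0
n2 = OR(n1, F) = OR(0, 0) = 0
n3 = AND(C, n2) = AND(1, 0) = 0
n4 = AND(n3, n2) = AND(0, 0) = 0
n5 = NOR(B, n4) = NOR(0, 0) = 1
n6 = OR(A, n5) = OR(1, 1) = 1
So n5 = 1 and n6 = 1.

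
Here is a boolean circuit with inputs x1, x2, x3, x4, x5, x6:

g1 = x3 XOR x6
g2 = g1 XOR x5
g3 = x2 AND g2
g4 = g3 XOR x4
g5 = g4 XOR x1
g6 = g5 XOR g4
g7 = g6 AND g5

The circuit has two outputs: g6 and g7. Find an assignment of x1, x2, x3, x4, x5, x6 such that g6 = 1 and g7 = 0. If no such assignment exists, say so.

x1=1, x2=0, x3=1, x4=1, x5=0, x6=0

Check with x1=1, x2=0, x3=1, x4=1, x5=0, x6=0:
g1 = x3 XOR x6 = 1 XOR 0 = 1
g2 = g1 XOR x5 = 1 XOR 0 = 1
g3 = x2 AND g2 = 0 AND 1 = 0
g4 = g3 XOR x4 = 0 XOR 1 = 1
g5 = g4 XOR x1 = 1 XOR 1 = 0
g6 = g5 XOR g4 = 0 XOR 1 = 1
g7 = g6 AND g5 = 1 AND 0 = 0
So g6 = 1 and g7 = 0.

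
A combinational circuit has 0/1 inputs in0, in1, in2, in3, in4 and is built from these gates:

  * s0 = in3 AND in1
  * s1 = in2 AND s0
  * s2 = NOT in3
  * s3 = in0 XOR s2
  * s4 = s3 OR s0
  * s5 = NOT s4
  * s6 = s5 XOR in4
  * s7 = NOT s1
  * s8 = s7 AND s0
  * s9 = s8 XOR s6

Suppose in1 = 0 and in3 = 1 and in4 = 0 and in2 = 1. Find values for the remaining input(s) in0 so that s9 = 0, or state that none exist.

s9 = s8 XOR s6 must be 0, so s8 and s6 are equal.
Check with in1 = 0 and in3 = 1 and in4 = 0 and in2 = 1 and in0=1:
s0 = in3 AND in1 = 1 AND 0 = 0
s1 = in2 AND s0 = 1 AND 0 = 0
s2 = NOT in3 = NOT 1 = 0
s3 = in0 XOR s2 = 1 XOR 0 = 1
s4 = s3 OR s0 = 1 OR 0 = 1
s5 = NOT s4 = NOT 1 = 0
s6 = s5 XOR in4 = 0 XOR 0 = 0
s7 = NOT s1 = NOT 0 = 1
s8 = s7 AND s0 = 1 AND 0 = 0
s9 = s8 XOR s6 = 0 XOR 0 = 0
So s9 = 0.

in0=1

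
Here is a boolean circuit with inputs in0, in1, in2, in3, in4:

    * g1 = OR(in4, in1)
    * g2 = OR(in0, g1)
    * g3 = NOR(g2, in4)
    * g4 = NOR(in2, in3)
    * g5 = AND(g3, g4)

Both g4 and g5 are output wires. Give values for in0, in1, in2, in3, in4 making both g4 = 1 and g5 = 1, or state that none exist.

in0=0, in1=0, in2=0, in3=0, in4=0

Check with in0=0, in1=0, in2=0, in3=0, in4=0:
g1 = OR(in4, in1) = OR(0, 0) = 0
g2 = OR(in0, g1) = OR(0, 0) = 0
g3 = NOR(g2, in4) = NOR(0, 0) = 1
g4 = NOR(in2, in3) = NOR(0, 0) = 1
g5 = AND(g3, g4) = AND(1, 1) = 1
So g4 = 1 and g5 = 1.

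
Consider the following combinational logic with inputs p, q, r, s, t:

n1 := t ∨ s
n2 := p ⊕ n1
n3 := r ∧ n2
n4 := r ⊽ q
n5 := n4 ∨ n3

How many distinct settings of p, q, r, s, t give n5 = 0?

n5 = n4 ∨ n3 must be 0, so both n4 = 0 and n3 = 0.
n4 = r ⊽ q must be 0, so at least one of r, q is 1.
Enumerating the 32 input combinations, 16 give n5 = 0 and 16 give n5 = 1.

16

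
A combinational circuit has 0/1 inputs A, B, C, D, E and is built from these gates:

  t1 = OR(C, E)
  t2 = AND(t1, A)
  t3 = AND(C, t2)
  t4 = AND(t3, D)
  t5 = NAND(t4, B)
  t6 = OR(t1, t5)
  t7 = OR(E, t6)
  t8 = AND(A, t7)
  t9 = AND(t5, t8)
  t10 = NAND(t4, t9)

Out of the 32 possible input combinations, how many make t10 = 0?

2

t10 = NAND(t4, t9) must be 0, so both t4 = 1 and t9 = 1.
t4 = AND(t3, D) must be 1, so both t3 = 1 and D = 1.
Satisfying assignments:
  A=1, B=0, C=1, D=1, E=0
  A=1, B=0, C=1, D=1, E=1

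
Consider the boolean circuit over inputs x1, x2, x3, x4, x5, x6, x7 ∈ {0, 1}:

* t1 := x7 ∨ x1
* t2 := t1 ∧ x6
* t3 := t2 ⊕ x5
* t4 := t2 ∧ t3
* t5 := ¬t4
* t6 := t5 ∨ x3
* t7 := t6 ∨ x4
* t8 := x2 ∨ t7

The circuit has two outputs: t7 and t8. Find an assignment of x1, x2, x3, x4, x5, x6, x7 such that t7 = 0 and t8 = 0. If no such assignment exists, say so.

Check with x1=1 x2=0 x3=0 x4=0 x5=0 x6=1 x7=1:
t1 = x7 ∨ x1 = 1 ∨ 1 = 1
t2 = t1 ∧ x6 = 1 ∧ 1 = 1
t3 = t2 ⊕ x5 = 1 ⊕ 0 = 1
t4 = t2 ∧ t3 = 1 ∧ 1 = 1
t5 = ¬t4 = ¬1 = 0
t6 = t5 ∨ x3 = 0 ∨ 0 = 0
t7 = t6 ∨ x4 = 0 ∨ 0 = 0
t8 = x2 ∨ t7 = 0 ∨ 0 = 0
So t7 = 0 and t8 = 0.

x1=1 x2=0 x3=0 x4=0 x5=0 x6=1 x7=1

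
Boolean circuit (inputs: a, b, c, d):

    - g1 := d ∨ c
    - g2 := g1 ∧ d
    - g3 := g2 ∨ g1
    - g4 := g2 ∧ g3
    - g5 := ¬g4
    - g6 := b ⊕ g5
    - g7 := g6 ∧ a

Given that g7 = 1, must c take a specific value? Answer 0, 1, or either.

either

Both values of c occur among assignments with g7 = 1:
  c=0: a=1, b=0, c=0, d=0
  c=1: a=1, b=0, c=1, d=0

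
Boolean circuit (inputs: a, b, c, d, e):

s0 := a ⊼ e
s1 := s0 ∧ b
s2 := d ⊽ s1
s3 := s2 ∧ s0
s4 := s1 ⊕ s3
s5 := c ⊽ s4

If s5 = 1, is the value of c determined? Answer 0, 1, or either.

s5 = c ⊽ s4 must be 1, so both c = 0 and s4 = 0.
s4 = s1 ⊕ s3 must be 0, so s1 and s3 are equal.
Every assignment with s5 = 1 has c = 0; there are 7 such assignment(s).

0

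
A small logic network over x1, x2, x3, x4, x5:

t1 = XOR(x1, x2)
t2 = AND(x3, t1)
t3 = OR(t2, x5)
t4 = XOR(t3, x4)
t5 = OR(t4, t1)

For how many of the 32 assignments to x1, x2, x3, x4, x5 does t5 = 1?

24

t5 = OR(t4, t1) must be 1, so at least one of t4, t1 is 1.
Enumerating the 32 input combinations, 24 give t5 = 1 and 8 give t5 = 0.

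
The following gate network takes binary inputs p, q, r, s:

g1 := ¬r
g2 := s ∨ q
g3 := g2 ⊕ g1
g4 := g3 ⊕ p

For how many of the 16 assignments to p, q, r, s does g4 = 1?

8

g4 = g3 ⊕ p must be 1, so g3 and p differ.
Enumerating the 16 input combinations, 8 give g4 = 1 and 8 give g4 = 0.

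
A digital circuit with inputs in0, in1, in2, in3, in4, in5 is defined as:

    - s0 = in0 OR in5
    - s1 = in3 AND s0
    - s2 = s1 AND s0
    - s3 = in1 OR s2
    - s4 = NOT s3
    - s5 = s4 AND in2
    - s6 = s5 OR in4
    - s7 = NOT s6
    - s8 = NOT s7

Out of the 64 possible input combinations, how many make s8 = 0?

s8 = NOT s7 must be 0, so s7 = 1.
s7 = NOT s6 must be 1, so s6 = 0.
Enumerating the 64 input combinations, 27 give s8 = 0 and 37 give s8 = 1.

27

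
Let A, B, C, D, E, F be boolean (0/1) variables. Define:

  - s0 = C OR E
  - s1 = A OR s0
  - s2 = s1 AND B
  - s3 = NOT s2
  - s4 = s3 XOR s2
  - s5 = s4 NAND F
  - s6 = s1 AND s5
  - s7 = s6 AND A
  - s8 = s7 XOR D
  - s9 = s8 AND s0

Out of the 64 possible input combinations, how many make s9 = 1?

24

s9 = s8 AND s0 must be 1, so both s8 = 1 and s0 = 1.
Enumerating the 64 input combinations, 24 give s9 = 1 and 40 give s9 = 0.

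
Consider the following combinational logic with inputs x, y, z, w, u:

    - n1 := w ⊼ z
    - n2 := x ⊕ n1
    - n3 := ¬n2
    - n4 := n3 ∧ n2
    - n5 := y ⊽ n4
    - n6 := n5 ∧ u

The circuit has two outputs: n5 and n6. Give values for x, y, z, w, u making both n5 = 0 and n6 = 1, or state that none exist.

Across all 32 input combinations, none give both n5 = 0 and n6 = 1.

no solution exists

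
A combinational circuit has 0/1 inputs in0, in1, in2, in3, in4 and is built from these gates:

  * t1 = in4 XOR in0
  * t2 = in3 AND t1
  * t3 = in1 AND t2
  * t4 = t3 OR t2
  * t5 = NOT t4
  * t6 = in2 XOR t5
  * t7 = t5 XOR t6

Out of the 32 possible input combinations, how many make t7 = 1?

16

t7 = t5 XOR t6 must be 1, so t5 and t6 differ.
Enumerating the 32 input combinations, 16 give t7 = 1 and 16 give t7 = 0.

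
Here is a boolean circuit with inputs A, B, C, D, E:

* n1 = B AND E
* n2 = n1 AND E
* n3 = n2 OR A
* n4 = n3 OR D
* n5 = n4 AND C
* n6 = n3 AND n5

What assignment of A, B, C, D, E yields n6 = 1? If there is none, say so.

Check with A=1, B=0, C=1, D=1, E=0:
n1 = B AND E = 0 AND 0 = 0
n2 = n1 AND E = 0 AND 0 = 0
n3 = n2 OR A = 0 OR 1 = 1
n4 = n3 OR D = 1 OR 1 = 1
n5 = n4 AND C = 1 AND 1 = 1
n6 = n3 AND n5 = 1 AND 1 = 1
So n6 = 1 as required.

A=1, B=0, C=1, D=1, E=0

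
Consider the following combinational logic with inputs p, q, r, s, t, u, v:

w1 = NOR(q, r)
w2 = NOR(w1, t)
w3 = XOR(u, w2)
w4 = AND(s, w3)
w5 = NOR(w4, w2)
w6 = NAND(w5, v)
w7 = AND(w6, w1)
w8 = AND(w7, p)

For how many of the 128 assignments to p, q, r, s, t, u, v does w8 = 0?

w8 = AND(w7, p) must be 0, so at least one of w7, p is 0.
Enumerating the 128 input combinations, 118 give w8 = 0 and 10 give w8 = 1.

118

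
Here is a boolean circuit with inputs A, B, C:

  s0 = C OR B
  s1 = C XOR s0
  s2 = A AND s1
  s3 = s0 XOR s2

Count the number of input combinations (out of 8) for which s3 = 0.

s3 = s0 XOR s2 must be 0, so s0 and s2 are equal.
Satisfying assignments:
  A=0, B=0, C=0
  A=1, B=0, C=0
  A=1, B=1, C=0

3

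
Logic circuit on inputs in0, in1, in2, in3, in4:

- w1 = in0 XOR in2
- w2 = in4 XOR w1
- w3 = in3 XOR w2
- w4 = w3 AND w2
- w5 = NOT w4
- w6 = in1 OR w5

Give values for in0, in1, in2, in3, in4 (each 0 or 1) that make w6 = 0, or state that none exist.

w6 = in1 OR w5 must be 0, so both in1 = 0 and w5 = 0.
w5 = NOT w4 must be 0, so w4 = 1.
w4 = w3 AND w2 must be 1, so both w3 = 1 and w2 = 1.
Check with in0=0 in1=0 in2=0 in3=0 in4=1:
w1 = in0 XOR in2 = 0 XOR 0 = 0
w2 = in4 XOR w1 = 1 XOR 0 = 1
w3 = in3 XOR w2 = 0 XOR 1 = 1
w4 = w3 AND w2 = 1 AND 1 = 1
w5 = NOT w4 = NOT 1 = 0
w6 = in1 OR w5 = 0 OR 0 = 0
So w6 = 0 as required.

in0=0 in1=0 in2=0 in3=0 in4=1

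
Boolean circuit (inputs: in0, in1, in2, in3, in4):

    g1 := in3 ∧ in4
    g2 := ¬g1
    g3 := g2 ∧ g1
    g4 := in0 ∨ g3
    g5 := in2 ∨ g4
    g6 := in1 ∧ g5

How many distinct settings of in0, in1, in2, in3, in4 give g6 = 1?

12

g6 = in1 ∧ g5 must be 1, so both in1 = 1 and g5 = 1.
Enumerating the 32 input combinations, 12 give g6 = 1 and 20 give g6 = 0.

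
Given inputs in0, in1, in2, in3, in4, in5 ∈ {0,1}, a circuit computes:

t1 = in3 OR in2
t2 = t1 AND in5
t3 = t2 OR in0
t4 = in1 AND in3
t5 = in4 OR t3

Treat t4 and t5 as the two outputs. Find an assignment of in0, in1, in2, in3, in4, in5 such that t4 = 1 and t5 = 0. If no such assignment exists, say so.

in0=0, in1=1, in2=0, in3=1, in4=0, in5=0

Check with in0=0, in1=1, in2=0, in3=1, in4=0, in5=0:
t1 = in3 OR in2 = 1 OR 0 = 1
t2 = t1 AND in5 = 1 AND 0 = 0
t3 = t2 OR in0 = 0 OR 0 = 0
t4 = in1 AND in3 = 1 AND 1 = 1
t5 = in4 OR t3 = 0 OR 0 = 0
So t4 = 1 and t5 = 0.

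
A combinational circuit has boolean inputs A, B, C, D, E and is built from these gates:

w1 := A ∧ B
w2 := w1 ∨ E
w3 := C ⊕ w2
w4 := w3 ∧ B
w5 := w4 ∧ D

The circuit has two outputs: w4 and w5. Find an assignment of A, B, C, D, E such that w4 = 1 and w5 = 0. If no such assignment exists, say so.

A=0 B=1 C=0 D=0 E=1

Check with A=0 B=1 C=0 D=0 E=1:
w1 = A ∧ B = 0 ∧ 1 = 0
w2 = w1 ∨ E = 0 ∨ 1 = 1
w3 = C ⊕ w2 = 0 ⊕ 1 = 1
w4 = w3 ∧ B = 1 ∧ 1 = 1
w5 = w4 ∧ D = 1 ∧ 0 = 0
So w4 = 1 and w5 = 0.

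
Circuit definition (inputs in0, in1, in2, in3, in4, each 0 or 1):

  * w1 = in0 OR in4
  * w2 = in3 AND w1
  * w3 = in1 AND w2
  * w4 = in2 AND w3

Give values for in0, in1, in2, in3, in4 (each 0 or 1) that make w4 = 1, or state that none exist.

in0=1, in1=1, in2=1, in3=1, in4=0

Check with in0=1, in1=1, in2=1, in3=1, in4=0:
w1 = in0 OR in4 = 1 OR 0 = 1
w2 = in3 AND w1 = 1 AND 1 = 1
w3 = in1 AND w2 = 1 AND 1 = 1
w4 = in2 AND w3 = 1 AND 1 = 1
So w4 = 1 as required.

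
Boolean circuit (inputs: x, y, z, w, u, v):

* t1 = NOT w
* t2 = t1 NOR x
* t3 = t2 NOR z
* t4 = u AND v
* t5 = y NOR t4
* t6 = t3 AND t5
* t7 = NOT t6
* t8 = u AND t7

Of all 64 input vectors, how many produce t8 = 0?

35

t8 = u AND t7 must be 0, so at least one of u, t7 is 0.
Enumerating the 64 input combinations, 35 give t8 = 0 and 29 give t8 = 1.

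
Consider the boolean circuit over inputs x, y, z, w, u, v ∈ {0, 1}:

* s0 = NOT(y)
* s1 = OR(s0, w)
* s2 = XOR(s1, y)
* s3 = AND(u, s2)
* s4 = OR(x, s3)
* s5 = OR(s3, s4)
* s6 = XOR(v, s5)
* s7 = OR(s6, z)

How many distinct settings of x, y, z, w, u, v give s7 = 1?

48

s7 = OR(s6, z) must be 1, so at least one of s6, z is 1.
Enumerating the 64 input combinations, 48 give s7 = 1 and 16 give s7 = 0.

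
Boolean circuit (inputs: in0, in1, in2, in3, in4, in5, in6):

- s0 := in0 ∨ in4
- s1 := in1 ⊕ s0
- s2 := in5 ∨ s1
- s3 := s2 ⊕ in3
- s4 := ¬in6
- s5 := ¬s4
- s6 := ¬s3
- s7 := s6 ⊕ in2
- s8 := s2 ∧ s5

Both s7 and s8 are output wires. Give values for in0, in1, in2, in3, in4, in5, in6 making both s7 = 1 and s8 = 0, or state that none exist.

Check with in0=1 in1=1 in2=0 in3=0 in4=0 in5=0 in6=1:
s0 = in0 ∨ in4 = 1 ∨ 0 = 1
s1 = in1 ⊕ s0 = 1 ⊕ 1 = 0
s2 = in5 ∨ s1 = 0 ∨ 0 = 0
s3 = s2 ⊕ in3 = 0 ⊕ 0 = 0
s4 = ¬in6 = ¬1 = 0
s5 = ¬s4 = ¬0 = 1
s6 = ¬s3 = ¬0 = 1
s7 = s6 ⊕ in2 = 1 ⊕ 0 = 1
s8 = s2 ∧ s5 = 0 ∧ 1 = 0
So s7 = 1 and s8 = 0.

in0=1 in1=1 in2=0 in3=0 in4=0 in5=0 in6=1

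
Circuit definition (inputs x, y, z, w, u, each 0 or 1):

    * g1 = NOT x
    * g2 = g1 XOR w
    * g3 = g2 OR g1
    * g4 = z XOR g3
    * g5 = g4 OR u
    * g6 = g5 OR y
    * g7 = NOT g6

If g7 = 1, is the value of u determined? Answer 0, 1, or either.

g7 = NOT g6 must be 1, so g6 = 0.
g6 = g5 OR y must be 0, so both g5 = 0 and y = 0.
g5 = g4 OR u must be 0, so both g4 = 0 and u = 0.
Every assignment with g7 = 1 has u = 0; there are 4 such assignment(s).
  x=0, y=0, z=1, w=0, u=0
  x=0, y=0, z=1, w=1, u=0
  x=1, y=0, z=0, w=0, u=0
  x=1, y=0, z=1, w=1, u=0

0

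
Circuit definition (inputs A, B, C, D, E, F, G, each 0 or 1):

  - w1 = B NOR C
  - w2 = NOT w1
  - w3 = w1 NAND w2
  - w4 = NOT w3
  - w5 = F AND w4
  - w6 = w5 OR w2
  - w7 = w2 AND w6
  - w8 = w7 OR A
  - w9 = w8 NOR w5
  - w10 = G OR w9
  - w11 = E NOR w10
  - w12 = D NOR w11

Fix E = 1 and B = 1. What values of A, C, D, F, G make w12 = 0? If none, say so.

Check with E = 1 and B = 1 and A=0, C=0, D=1, F=1, G=1:
w1 = B NOR C = 1 NOR 0 = 0
w2 = NOT w1 = NOT 0 = 1
w3 = w1 NAND w2 = 0 NAND 1 = 1
w4 = NOT w3 = NOT 1 = 0
w5 = F AND w4 = 1 AND 0 = 0
w6 = w5 OR w2 = 0 OR 1 = 1
w7 = w2 AND w6 = 1 AND 1 = 1
w8 = w7 OR A = 1 OR 0 = 1
w9 = w8 NOR w5 = 1 NOR 0 = 0
w10 = G OR w9 = 1 OR 0 = 1
w11 = E NOR w10 = 1 NOR 1 = 0
w12 = D NOR w11 = 1 NOR 0 = 0
So w12 = 0.

A=0, C=0, D=1, F=1, G=1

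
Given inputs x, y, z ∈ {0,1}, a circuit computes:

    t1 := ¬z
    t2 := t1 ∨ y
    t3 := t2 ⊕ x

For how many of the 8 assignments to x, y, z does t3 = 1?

t3 = t2 ⊕ x must be 1, so t2 and x differ.
Enumerating the 8 input combinations, 4 give t3 = 1 and 4 give t3 = 0.

4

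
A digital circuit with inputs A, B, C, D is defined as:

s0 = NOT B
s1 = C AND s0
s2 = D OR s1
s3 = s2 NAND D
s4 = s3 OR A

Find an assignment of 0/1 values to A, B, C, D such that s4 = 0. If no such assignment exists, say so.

A=0, B=1, C=1, D=1

Check with A=0, B=1, C=1, D=1:
s0 = NOT B = NOT 1 = 0
s1 = C AND s0 = 1 AND 0 = 0
s2 = D OR s1 = 1 OR 0 = 1
s3 = s2 NAND D = 1 NAND 1 = 0
s4 = s3 OR A = 0 OR 0 = 0
So s4 = 0 as required.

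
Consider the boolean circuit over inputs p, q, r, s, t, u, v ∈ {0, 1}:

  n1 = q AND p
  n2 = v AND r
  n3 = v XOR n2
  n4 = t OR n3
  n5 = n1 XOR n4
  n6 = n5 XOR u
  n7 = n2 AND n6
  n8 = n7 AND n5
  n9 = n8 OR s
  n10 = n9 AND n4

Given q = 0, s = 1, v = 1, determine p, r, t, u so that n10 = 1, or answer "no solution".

Check with q = 0, s = 1, v = 1 and p=0, r=0, t=1, u=0:
n1 = q AND p = 0 AND 0 = 0
n2 = v AND r = 1 AND 0 = 0
n3 = v XOR n2 = 1 XOR 0 = 1
n4 = t OR n3 = 1 OR 1 = 1
n5 = n1 XOR n4 = 0 XOR 1 = 1
n6 = n5 XOR u = 1 XOR 0 = 1
n7 = n2 AND n6 = 0 AND 1 = 0
n8 = n7 AND n5 = 0 AND 1 = 0
n9 = n8 OR s = 0 OR 1 = 1
n10 = n9 AND n4 = 1 AND 1 = 1
So n10 = 1.

p=0, r=0, t=1, u=0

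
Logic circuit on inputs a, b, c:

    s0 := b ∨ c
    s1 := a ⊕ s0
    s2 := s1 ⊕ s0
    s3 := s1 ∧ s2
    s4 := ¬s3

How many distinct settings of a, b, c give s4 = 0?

1

s4 = ¬s3 must be 0, so s3 = 1.
s3 = s1 ∧ s2 must be 1, so both s1 = 1 and s2 = 1.
s1 = a ⊕ s0 must be 1, so a and s0 differ.
Satisfying assignments:
  a=1, b=0, c=0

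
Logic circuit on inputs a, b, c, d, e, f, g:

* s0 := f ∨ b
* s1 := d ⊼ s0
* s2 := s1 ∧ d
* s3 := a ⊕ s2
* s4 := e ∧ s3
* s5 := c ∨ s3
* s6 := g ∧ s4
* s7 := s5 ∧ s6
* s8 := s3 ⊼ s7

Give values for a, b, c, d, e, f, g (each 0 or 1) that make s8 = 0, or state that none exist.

a=1, b=0, c=1, d=0, e=1, f=0, g=1

Check with a=1, b=0, c=1, d=0, e=1, f=0, g=1:
s0 = f ∨ b = 0 ∨ 0 = 0
s1 = d ⊼ s0 = 0 ⊼ 0 = 1
s2 = s1 ∧ d = 1 ∧ 0 = 0
s3 = a ⊕ s2 = 1 ⊕ 0 = 1
s4 = e ∧ s3 = 1 ∧ 1 = 1
s5 = c ∨ s3 = 1 ∨ 1 = 1
s6 = g ∧ s4 = 1 ∧ 1 = 1
s7 = s5 ∧ s6 = 1 ∧ 1 = 1
s8 = s3 ⊼ s7 = 1 ⊼ 1 = 0
So s8 = 0 as required.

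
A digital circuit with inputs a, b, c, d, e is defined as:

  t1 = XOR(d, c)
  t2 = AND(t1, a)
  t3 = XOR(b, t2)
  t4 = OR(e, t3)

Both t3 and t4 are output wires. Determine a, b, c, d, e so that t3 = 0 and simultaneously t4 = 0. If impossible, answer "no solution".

Check with a=0 b=0 c=0 d=1 e=0:
t1 = XOR(d, c) = XOR(1, 0) = 1
t2 = AND(t1, a) = AND(1, 0) = 0
t3 = XOR(b, t2) = XOR(0, 0) = 0
t4 = OR(e, t3) = OR(0, 0) = 0
So t3 = 0 and t4 = 0.

a=0 b=0 c=0 d=1 e=0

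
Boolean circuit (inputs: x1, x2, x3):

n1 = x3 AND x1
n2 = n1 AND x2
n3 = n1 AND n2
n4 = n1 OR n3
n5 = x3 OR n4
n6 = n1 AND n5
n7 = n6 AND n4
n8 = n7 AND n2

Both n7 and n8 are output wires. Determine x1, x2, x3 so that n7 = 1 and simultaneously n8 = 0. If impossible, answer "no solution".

Check with x1=1, x2=0, x3=1:
n1 = x3 AND x1 = 1 AND 1 = 1
n2 = n1 AND x2 = 1 AND 0 = 0
n3 = n1 AND n2 = 1 AND 0 = 0
n4 = n1 OR n3 = 1 OR 0 = 1
n5 = x3 OR n4 = 1 OR 1 = 1
n6 = n1 AND n5 = 1 AND 1 = 1
n7 = n6 AND n4 = 1 AND 1 = 1
n8 = n7 AND n2 = 1 AND 0 = 0
So n7 = 1 and n8 = 0.

x1=1, x2=0, x3=1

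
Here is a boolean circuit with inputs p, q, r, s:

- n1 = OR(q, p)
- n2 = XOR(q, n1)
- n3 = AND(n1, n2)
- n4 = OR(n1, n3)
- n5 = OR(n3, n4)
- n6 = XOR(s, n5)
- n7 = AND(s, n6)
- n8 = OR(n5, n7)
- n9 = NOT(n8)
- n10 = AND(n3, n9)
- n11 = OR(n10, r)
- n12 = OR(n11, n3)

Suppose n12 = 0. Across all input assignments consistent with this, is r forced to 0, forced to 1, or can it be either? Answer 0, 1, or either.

0

n12 = OR(n11, n3) must be 0, so both n11 = 0 and n3 = 0.
n11 = OR(n10, r) must be 0, so both n10 = 0 and r = 0.
n3 = AND(n1, n2) must be 0, so at least one of n1, n2 is 0.
Every assignment with n12 = 0 has r = 0; there are 6 such assignment(s).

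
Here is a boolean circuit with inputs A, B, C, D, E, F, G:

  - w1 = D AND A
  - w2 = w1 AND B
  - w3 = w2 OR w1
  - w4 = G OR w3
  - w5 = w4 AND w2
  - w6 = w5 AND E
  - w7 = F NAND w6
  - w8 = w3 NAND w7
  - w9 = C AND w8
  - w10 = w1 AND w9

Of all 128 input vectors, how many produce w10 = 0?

w10 = w1 AND w9 must be 0, so at least one of w1, w9 is 0.
Enumerating the 128 input combinations, 126 give w10 = 0 and 2 give w10 = 1.

126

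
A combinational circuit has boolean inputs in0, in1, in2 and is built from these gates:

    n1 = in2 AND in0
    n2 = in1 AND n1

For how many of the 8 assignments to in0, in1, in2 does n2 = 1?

1

n2 = in1 AND n1 must be 1, so both in1 = 1 and n1 = 1.
Enumerating the 8 input combinations, 1 give n2 = 1 and 7 give n2 = 0.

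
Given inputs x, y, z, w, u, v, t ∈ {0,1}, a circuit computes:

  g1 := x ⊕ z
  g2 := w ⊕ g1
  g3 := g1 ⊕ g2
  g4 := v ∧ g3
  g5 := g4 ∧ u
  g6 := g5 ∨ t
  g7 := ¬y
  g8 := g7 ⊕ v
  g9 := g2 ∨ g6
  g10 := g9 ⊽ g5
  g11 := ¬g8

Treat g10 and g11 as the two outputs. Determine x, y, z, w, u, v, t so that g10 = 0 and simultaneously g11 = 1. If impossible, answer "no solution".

Check with x=1 y=0 z=0 w=0 u=0 v=1 t=1:
g1 = x ⊕ z = 1 ⊕ 0 = 1
g2 = w ⊕ g1 = 0 ⊕ 1 = 1
g3 = g1 ⊕ g2 = 1 ⊕ 1 = 0
g4 = v ∧ g3 = 1 ∧ 0 = 0
g5 = g4 ∧ u = 0 ∧ 0 = 0
g6 = g5 ∨ t = 0 ∨ 1 = 1
g7 = ¬y = ¬0 = 1
g8 = g7 ⊕ v = 1 ⊕ 1 = 0
g9 = g2 ∨ g6 = 1 ∨ 1 = 1
g10 = g9 ⊽ g5 = 1 ⊽ 0 = 0
g11 = ¬g8 = ¬0 = 1
So g10 = 0 and g11 = 1.

x=1 y=0 z=0 w=0 u=0 v=1 t=1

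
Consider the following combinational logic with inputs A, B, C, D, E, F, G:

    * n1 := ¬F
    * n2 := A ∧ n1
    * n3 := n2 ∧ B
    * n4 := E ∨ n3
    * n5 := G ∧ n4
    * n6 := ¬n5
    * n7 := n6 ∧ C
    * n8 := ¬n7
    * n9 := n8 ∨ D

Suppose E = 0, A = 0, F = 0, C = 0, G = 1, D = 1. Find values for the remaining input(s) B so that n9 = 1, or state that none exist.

Check with E = 0, A = 0, F = 0, C = 0, G = 1, D = 1 and B=1:
n1 = ¬F = ¬0 = 1
n2 = A ∧ n1 = 0 ∧ 1 = 0
n3 = n2 ∧ B = 0 ∧ 1 = 0
n4 = E ∨ n3 = 0 ∨ 0 = 0
n5 = G ∧ n4 = 1 ∧ 0 = 0
n6 = ¬n5 = ¬0 = 1
n7 = n6 ∧ C = 1 ∧ 0 = 0
n8 = ¬n7 = ¬0 = 1
n9 = n8 ∨ D = 1 ∨ 1 = 1
So n9 = 1.

B=1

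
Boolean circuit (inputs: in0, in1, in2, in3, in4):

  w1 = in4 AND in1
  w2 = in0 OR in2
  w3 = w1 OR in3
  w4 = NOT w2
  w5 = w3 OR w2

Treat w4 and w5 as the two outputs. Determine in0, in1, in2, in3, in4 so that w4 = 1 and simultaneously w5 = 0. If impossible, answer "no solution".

in0=0, in1=1, in2=0, in3=0, in4=0

Check with in0=0, in1=1, in2=0, in3=0, in4=0:
w1 = in4 AND in1 = 0 AND 1 = 0
w2 = in0 OR in2 = 0 OR 0 = 0
w3 = w1 OR in3 = 0 OR 0 = 0
w4 = NOT w2 = NOT 0 = 1
w5 = w3 OR w2 = 0 OR 0 = 0
So w4 = 1 and w5 = 0.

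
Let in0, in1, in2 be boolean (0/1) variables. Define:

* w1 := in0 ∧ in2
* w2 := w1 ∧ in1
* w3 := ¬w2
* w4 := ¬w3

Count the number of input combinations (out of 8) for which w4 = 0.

7

w4 = ¬w3 must be 0, so w3 = 1.
Enumerating the 8 input combinations, 7 give w4 = 0 and 1 give w4 = 1.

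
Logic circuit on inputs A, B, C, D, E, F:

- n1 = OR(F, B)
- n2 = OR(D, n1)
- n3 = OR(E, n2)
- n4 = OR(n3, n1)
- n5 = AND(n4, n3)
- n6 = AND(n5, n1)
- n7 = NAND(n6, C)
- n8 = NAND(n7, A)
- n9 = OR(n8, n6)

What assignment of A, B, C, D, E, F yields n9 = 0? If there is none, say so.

Check with A=1 B=0 C=0 D=0 E=0 F=0:
n1 = OR(F, B) = OR(0, 0) = 0
n2 = OR(D, n1) = OR(0, 0) = 0
n3 = OR(E, n2) = OR(0, 0) = 0
n4 = OR(n3, n1) = OR(0, 0) = 0
n5 = AND(n4, n3) = AND(0, 0) = 0
n6 = AND(n5, n1) = AND(0, 0) = 0
n7 = NAND(n6, C) = NAND(0, 0) = 1
n8 = NAND(n7, A) = NAND(1, 1) = 0
n9 = OR(n8, n6) = OR(0, 0) = 0
So n9 = 0 as required.

A=1 B=0 C=0 D=0 E=0 F=0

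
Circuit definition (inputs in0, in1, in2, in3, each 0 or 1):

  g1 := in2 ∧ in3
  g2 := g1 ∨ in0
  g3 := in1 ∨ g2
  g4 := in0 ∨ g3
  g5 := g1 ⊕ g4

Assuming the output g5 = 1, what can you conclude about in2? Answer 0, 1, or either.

either

Both values of in2 occur among assignments with g5 = 1:
  in2=0: in0=0, in1=1, in2=0, in3=0
  in2=1: in0=0, in1=1, in2=1, in3=0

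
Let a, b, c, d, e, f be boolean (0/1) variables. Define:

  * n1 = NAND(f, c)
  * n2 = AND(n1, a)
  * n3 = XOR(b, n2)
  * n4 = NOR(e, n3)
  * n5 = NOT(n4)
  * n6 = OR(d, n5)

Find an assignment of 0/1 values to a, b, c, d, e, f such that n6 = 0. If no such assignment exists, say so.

n6 = OR(d, n5) must be 0, so both d = 0 and n5 = 0.
n5 = NOT(n4) must be 0, so n4 = 1.
n4 = NOR(e, n3) must be 1, so both e = 0 and n3 = 0.
Check with a=0, b=0, c=1, d=0, e=0, f=0:
n1 = NAND(f, c) = NAND(0, 1) = 1
n2 = AND(n1, a) = AND(1, 0) = 0
n3 = XOR(b, n2) = XOR(0, 0) = 0
n4 = NOR(e, n3) = NOR(0, 0) = 1
n5 = NOT(n4) = NOT 1 = 0
n6 = OR(d, n5) = OR(0, 0) = 0
So n6 = 0 as required.

a=0, b=0, c=1, d=0, e=0, f=0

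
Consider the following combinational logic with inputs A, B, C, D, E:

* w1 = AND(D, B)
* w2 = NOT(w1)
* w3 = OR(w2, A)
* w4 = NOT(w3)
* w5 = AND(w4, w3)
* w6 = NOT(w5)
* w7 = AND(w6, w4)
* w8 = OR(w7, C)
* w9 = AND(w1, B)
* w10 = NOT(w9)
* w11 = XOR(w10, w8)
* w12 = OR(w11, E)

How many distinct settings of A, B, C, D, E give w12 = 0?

7

w12 = OR(w11, E) must be 0, so both w11 = 0 and E = 0.
w11 = XOR(w10, w8) must be 0, so w10 and w8 are equal.
Enumerating the 32 input combinations, 7 give w12 = 0 and 25 give w12 = 1.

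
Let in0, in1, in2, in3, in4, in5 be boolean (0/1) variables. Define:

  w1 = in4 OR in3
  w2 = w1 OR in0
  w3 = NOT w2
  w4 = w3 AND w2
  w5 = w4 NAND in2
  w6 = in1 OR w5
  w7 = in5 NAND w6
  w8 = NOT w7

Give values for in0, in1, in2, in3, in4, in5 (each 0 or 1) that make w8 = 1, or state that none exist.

w8 = NOT w7 must be 1, so w7 = 0.
w7 = in5 NAND w6 must be 0, so both in5 = 1 and w6 = 1.
Check with in0=0, in1=0, in2=1, in3=1, in4=1, in5=1:
w1 = in4 OR in3 = 1 OR 1 = 1
w2 = w1 OR in0 = 1 OR 0 = 1
w3 = NOT w2 = NOT 1 = 0
w4 = w3 AND w2 = 0 AND 1 = 0
w5 = w4 NAND in2 = 0 NAND 1 = 1
w6 = in1 OR w5 = 0 OR 1 = 1
w7 = in5 NAND w6 = 1 NAND 1 = 0
w8 = NOT w7 = NOT 0 = 1
So w8 = 1 as required.

in0=0, in1=0, in2=1, in3=1, in4=1, in5=1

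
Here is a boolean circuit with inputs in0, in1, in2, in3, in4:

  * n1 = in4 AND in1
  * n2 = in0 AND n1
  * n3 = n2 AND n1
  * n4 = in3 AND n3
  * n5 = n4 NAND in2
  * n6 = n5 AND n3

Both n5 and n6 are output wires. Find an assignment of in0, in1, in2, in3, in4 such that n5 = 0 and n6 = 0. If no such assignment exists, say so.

Check with in0=1, in1=1, in2=1, in3=1, in4=1:
n1 = in4 AND in1 = 1 AND 1 = 1
n2 = in0 AND n1 = 1 AND 1 = 1
n3 = n2 AND n1 = 1 AND 1 = 1
n4 = in3 AND n3 = 1 AND 1 = 1
n5 = n4 NAND in2 = 1 NAND 1 = 0
n6 = n5 AND n3 = 0 AND 1 = 0
So n5 = 0 and n6 = 0.

in0=1, in1=1, in2=1, in3=1, in4=1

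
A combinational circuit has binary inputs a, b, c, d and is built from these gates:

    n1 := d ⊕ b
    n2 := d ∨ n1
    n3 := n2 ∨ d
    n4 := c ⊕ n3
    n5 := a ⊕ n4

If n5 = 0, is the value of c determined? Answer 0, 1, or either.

Both values of c occur among assignments with n5 = 0:
  c=0: a=0, b=0, c=0, d=0
  c=1: a=0, b=0, c=1, d=1

either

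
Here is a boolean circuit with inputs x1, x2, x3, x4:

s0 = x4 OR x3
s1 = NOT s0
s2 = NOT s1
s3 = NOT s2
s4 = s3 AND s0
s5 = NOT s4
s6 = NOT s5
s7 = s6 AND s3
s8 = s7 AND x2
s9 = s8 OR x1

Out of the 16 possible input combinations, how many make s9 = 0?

s9 = s8 OR x1 must be 0, so both s8 = 0 and x1 = 0.
s8 = s7 AND x2 must be 0, so at least one of s7, x2 is 0.
Enumerating the 16 input combinations, 8 give s9 = 0 and 8 give s9 = 1.

8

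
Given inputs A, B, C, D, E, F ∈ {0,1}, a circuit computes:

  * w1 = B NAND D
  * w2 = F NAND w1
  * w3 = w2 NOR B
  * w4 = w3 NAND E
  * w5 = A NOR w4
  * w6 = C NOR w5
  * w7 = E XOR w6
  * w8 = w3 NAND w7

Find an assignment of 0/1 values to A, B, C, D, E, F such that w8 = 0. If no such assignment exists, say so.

A=1 B=0 C=0 D=1 E=0 F=1

w8 = w3 NAND w7 must be 0, so both w3 = 1 and w7 = 1.
w3 = w2 NOR B must be 1, so both w2 = 0 and B = 0.
w7 = E XOR w6 must be 1, so E and w6 differ.
Check with A=1 B=0 C=0 D=1 E=0 F=1:
w1 = B NAND D = 0 NAND 1 = 1
w2 = F NAND w1 = 1 NAND 1 = 0
w3 = w2 NOR B = 0 NOR 0 = 1
w4 = w3 NAND E = 1 NAND 0 = 1
w5 = A NOR w4 = 1 NOR 1 = 0
w6 = C NOR w5 = 0 NOR 0 = 1
w7 = E XOR w6 = 0 XOR 1 = 1
w8 = w3 NAND w7 = 1 NAND 1 = 0
So w8 = 0 as required.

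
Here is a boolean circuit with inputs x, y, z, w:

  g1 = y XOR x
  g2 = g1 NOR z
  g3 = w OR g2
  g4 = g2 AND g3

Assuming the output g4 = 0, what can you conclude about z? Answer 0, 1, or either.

either

Both values of z occur among assignments with g4 = 0:
  z=0: x=0, y=1, z=0, w=0
  z=1: x=0, y=0, z=1, w=0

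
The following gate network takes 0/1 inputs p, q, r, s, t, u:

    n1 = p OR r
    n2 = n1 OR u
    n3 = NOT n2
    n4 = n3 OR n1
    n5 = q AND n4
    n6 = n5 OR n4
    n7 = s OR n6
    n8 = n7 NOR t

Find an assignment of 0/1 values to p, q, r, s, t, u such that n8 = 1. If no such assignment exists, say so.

Check with p=0, q=1, r=0, s=0, t=0, u=1:
n1 = p OR r = 0 OR 0 = 0
n2 = n1 OR u = 0 OR 1 = 1
n3 = NOT n2 = NOT 1 = 0
n4 = n3 OR n1 = 0 OR 0 = 0
n5 = q AND n4 = 1 AND 0 = 0
n6 = n5 OR n4 = 0 OR 0 = 0
n7 = s OR n6 = 0 OR 0 = 0
n8 = n7 NOR t = 0 NOR 0 = 1
So n8 = 1 as required.

p=0, q=1, r=0, s=0, t=0, u=1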